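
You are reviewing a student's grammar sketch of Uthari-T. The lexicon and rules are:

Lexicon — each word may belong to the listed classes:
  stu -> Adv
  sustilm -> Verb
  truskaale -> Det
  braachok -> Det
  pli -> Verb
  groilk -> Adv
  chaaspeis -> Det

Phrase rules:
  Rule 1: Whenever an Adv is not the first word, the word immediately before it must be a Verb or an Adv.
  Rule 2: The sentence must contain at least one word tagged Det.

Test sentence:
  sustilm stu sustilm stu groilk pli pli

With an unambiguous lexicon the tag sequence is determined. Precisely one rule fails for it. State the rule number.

Fixed tagging: Verb Adv Verb Adv Adv Verb Verb.
Rule check: R1 pass, R2 fail.
Only rule 2 fails.

2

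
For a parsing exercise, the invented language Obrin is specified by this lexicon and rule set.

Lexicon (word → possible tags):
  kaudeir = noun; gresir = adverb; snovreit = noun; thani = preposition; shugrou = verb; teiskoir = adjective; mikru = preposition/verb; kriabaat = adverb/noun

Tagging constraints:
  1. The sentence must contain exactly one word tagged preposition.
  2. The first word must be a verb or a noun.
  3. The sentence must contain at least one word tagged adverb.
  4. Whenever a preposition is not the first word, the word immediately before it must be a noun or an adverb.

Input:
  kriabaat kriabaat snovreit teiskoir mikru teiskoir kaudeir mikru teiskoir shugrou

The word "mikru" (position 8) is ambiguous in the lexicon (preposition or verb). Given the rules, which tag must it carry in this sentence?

Candidates per position — 1:kriabaat {adverb,noun}; 2:kriabaat {adverb,noun}; 3:snovreit {noun}; 4:teiskoir {adjective}; 5:mikru {preposition,verb}; 6:teiskoir {adjective}; 7:kaudeir {noun}; 8:mikru {preposition,verb}; 9:teiskoir {adjective}; 10:shugrou {verb}.
Position 1: tagging it adverb would leave rule 2 unsatisfiable, so it must be noun.
Position 2: tagging it noun would leave rule 3 unsatisfiable, so it must be adverb.
Position 5: tagging it preposition would leave rule 4 unsatisfiable, so it must be verb.
Position 8: tagging it verb would leave rule 1 unsatisfiable, so it must be preposition.
The only consistent sequence is: noun adverb noun adjective verb adjective noun preposition adjective verb.
Check: rule 1 satisfied; rule 2 satisfied; rule 3 satisfied; rule 4 satisfied.

preposition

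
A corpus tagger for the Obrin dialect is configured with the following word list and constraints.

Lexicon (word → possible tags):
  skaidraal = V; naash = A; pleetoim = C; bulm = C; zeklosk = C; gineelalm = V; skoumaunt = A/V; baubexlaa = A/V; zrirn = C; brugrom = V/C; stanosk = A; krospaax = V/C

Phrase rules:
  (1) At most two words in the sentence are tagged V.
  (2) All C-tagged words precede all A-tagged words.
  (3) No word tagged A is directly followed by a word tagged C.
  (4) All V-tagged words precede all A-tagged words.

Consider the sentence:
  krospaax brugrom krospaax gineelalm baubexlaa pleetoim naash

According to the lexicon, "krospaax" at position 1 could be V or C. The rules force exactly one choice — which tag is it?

C

Candidates per position — 1:krospaax {V,C}; 2:brugrom {V,C}; 3:krospaax {V,C}; 4:gineelalm {V}; 5:baubexlaa {A,V}; 6:pleetoim {C}; 7:naash {A}.
Position 5: tagging it A would leave rule 2 unsatisfiable, so it must be V.
Position 1: tagging it V would leave rule 1 unsatisfiable, so it must be C.
Position 2: tagging it V would leave rule 1 unsatisfiable, so it must be C.
Position 3: tagging it V would leave rule 1 unsatisfiable, so it must be C.
The unique satisfying tagging is: C C C V V C A.
Rule-by-rule: rule 1 holds; rule 2 holds; rule 3 holds; rule 4 holds.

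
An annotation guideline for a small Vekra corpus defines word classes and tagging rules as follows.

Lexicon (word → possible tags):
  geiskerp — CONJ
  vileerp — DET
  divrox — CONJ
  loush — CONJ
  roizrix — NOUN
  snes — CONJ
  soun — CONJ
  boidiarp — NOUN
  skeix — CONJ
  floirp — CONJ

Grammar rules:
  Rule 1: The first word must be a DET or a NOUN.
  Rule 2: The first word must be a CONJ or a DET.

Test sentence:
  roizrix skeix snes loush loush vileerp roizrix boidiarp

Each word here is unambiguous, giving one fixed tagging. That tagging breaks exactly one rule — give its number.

2

Fixed tagging: NOUN CONJ CONJ CONJ CONJ DET NOUN NOUN.
Rule check: R1 ok, R2 fails.
Only rule 2 fails.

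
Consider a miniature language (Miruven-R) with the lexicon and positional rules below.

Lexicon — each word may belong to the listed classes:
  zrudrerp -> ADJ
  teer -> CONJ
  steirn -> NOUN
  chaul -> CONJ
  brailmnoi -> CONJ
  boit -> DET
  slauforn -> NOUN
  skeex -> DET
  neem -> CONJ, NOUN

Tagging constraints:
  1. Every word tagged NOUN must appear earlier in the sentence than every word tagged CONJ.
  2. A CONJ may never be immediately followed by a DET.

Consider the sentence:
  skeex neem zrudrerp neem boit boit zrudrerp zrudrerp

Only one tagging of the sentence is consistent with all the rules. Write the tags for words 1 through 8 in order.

Candidates per position — 1:skeex {DET}; 2:neem {CONJ,NOUN}; 3:zrudrerp {ADJ}; 4:neem {CONJ,NOUN}; 5:boit {DET}; 6:boit {DET}; 7:zrudrerp {ADJ}; 8:zrudrerp {ADJ}.
At position 4, choosing CONJ makes rule 2 impossible to satisfy; hence NOUN.
At position 2, choosing CONJ makes rule 1 impossible to satisfy; hence NOUN.
The only consistent sequence is: DET NOUN ADJ NOUN DET DET ADJ ADJ.
Check: rule 1 satisfied; rule 2 satisfied.

DET NOUN ADJ NOUN DET DET ADJ ADJ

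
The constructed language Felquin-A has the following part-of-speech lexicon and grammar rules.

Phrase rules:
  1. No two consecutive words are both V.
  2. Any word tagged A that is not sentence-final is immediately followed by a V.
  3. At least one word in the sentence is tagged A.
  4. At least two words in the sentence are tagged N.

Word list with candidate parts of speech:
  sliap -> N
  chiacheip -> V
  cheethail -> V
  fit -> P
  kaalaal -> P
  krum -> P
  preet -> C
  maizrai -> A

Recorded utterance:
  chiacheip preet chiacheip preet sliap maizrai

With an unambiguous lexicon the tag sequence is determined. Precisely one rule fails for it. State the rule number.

Fixed tagging: V C V C N A.
Rule check: R1 holds, R2 holds, R3 holds, R4 violated.
Only rule 4 fails.

4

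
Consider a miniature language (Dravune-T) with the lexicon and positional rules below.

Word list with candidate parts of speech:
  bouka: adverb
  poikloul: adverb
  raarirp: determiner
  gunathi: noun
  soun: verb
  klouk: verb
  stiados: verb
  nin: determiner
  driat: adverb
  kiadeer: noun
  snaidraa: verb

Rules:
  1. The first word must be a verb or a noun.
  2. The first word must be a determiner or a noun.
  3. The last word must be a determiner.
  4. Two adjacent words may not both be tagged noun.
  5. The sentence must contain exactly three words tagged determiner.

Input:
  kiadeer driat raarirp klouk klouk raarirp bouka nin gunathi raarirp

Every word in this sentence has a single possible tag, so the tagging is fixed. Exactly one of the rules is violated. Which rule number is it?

5

Fixed tagging: noun adverb determiner verb verb determiner adverb determiner noun determiner.
Checking each rule: R1 ok, R2 ok, R3 ok, R4 ok, R5 fails.
Only rule 5 fails.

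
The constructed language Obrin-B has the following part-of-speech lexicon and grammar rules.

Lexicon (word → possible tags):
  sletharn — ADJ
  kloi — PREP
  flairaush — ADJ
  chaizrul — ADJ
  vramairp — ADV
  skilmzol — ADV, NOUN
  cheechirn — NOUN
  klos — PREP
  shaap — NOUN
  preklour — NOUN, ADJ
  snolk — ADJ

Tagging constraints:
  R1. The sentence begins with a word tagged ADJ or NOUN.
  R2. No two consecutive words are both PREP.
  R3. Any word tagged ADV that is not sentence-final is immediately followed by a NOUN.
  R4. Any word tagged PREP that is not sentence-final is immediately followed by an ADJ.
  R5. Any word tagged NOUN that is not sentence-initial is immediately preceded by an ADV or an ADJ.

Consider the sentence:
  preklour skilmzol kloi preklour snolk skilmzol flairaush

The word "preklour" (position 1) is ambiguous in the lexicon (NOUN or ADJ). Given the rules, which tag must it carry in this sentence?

ADJ

Candidates per position — 1:preklour {NOUN,ADJ}; 2:skilmzol {ADV,NOUN}; 3:kloi {PREP}; 4:preklour {NOUN,ADJ}; 5:snolk {ADJ}; 6:skilmzol {ADV,NOUN}; 7:flairaush {ADJ}.
Position 2: tagging it ADV would leave rule 3 unsatisfiable, so it must be NOUN.
Position 4: tagging it NOUN would leave rule 4 unsatisfiable, so it must be ADJ.
Position 6: tagging it ADV would leave rule 3 unsatisfiable, so it must be NOUN.
Position 1: tagging it NOUN would leave rule 5 unsatisfiable, so it must be ADJ.
The unique satisfying tagging is: ADJ NOUN PREP ADJ ADJ NOUN ADJ.
Verifying each rule — rule 1 ✓; rule 2 ✓; rule 3 ✓; rule 4 ✓; rule 5 ✓.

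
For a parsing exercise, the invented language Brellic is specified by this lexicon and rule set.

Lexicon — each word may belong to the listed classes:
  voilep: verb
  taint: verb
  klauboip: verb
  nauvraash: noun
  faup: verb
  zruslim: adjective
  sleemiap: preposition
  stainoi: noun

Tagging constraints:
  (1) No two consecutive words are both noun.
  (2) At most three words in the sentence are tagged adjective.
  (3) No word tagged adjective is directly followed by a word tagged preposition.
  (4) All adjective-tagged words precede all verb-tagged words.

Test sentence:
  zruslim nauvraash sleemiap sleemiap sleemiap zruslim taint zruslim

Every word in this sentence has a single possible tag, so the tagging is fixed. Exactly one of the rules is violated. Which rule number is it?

4

Fixed tagging: adjective noun preposition preposition preposition adjective verb adjective.
Rule check: R1 ✓, R2 ✓, R3 ✓, R4 ✗.
Only rule 4 fails.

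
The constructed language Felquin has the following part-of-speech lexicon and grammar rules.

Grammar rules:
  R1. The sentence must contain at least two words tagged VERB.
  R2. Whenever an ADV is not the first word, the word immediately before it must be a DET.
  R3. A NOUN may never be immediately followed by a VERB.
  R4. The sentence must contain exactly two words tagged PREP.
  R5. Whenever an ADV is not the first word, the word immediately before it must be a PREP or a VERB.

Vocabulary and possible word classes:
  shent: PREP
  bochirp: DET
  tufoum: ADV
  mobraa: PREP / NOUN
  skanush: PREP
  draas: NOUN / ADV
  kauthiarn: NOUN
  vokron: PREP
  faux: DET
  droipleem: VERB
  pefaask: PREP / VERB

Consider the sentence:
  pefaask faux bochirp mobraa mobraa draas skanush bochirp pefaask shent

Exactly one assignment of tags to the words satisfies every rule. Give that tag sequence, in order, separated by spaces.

Candidates per position — 1:pefaask {PREP,VERB}; 2:faux {DET}; 3:bochirp {DET}; 4:mobraa {PREP,NOUN}; 5:mobraa {PREP,NOUN}; 6:draas {NOUN,ADV}; 7:skanush {PREP}; 8:bochirp {DET}; 9:pefaask {PREP,VERB}; 10:shent {PREP}.
At position 1, choosing PREP makes rule 1 impossible to satisfy; hence VERB.
At position 4, choosing PREP makes rule 4 impossible to satisfy; hence NOUN.
At position 5, choosing PREP makes rule 4 impossible to satisfy; hence NOUN.
At position 6, choosing ADV makes rule 2 impossible to satisfy; hence NOUN.
At position 9, choosing PREP makes rule 1 impossible to satisfy; hence VERB.
That leaves exactly one tagging: VERB DET DET NOUN NOUN NOUN PREP DET VERB PREP.
Check: rule 1 ✓; rule 2 ✓; rule 3 ✓; rule 4 ✓; rule 5 ✓.

VERB DET DET NOUN NOUN NOUN PREP DET VERB PREP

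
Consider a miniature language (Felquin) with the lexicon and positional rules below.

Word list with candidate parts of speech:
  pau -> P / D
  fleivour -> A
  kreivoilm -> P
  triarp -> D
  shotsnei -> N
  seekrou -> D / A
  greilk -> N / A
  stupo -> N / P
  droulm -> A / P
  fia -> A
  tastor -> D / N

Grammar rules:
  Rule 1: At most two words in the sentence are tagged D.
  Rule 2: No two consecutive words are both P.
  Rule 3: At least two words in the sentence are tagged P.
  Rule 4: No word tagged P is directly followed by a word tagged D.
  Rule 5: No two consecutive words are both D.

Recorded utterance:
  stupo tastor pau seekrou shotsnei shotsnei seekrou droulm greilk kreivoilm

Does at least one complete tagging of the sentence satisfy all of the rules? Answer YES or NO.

YES

Candidates per position — 1:stupo {N,P}; 2:tastor {D,N}; 3:pau {P,D}; 4:seekrou {D,A}; 5:shotsnei {N}; 6:shotsnei {N}; 7:seekrou {D,A}; 8:droulm {A,P}; 9:greilk {N,A}; 10:kreivoilm {P}.
One satisfying assignment: N N P A N N A P A P.
Verifying each rule — rule 1 satisfied; rule 2 satisfied; rule 3 satisfied; rule 4 satisfied; rule 5 satisfied.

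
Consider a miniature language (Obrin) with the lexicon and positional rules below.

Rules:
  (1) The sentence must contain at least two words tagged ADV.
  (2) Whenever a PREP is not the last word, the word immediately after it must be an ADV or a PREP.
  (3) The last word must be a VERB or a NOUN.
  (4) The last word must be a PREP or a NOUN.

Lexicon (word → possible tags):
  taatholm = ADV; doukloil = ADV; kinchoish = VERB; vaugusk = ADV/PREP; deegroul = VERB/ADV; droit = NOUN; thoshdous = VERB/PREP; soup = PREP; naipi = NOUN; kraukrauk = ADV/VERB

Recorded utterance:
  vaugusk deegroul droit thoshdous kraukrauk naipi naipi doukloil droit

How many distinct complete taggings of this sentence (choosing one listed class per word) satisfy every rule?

9

Candidates per position — 1:vaugusk {ADV,PREP}; 2:deegroul {VERB,ADV}; 3:droit {NOUN}; 4:thoshdous {VERB,PREP}; 5:kraukrauk {ADV,VERB}; 6:naipi {NOUN}; 7:naipi {NOUN}; 8:doukloil {ADV}; 9:droit {NOUN}.
There are 16 candidate sequences in total.
Checking each against the rules leaves 9 sequences.
Count = 9.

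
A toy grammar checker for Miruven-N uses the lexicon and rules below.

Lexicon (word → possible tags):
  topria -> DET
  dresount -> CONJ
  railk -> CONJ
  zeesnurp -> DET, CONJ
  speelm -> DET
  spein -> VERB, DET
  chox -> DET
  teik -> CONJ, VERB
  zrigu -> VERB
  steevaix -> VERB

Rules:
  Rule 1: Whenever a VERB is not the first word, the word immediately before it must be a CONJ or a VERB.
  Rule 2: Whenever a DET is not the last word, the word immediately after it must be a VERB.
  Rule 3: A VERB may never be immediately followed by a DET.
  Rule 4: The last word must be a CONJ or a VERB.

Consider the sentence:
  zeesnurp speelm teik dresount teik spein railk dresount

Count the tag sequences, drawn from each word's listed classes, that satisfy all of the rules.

Candidates per position — 1:zeesnurp {DET,CONJ}; 2:speelm {DET}; 3:teik {CONJ,VERB}; 4:dresount {CONJ}; 5:teik {CONJ,VERB}; 6:spein {VERB,DET}; 7:railk {CONJ}; 8:dresount {CONJ}.
There are 16 candidate sequences in total.
Every candidate sequence violates at least one rule; no consistent tagging exists.
Count = 0.

0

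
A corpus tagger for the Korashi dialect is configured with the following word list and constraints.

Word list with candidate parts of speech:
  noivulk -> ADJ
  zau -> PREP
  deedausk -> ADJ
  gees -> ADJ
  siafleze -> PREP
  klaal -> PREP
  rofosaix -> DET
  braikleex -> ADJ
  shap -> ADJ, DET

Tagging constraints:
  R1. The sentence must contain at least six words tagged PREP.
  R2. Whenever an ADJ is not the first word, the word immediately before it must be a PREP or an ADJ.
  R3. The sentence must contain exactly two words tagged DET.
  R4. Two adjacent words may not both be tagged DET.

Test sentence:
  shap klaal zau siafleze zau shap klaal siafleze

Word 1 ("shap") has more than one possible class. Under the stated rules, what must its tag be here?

Candidates per position — 1:shap {ADJ,DET}; 2:klaal {PREP}; 3:zau {PREP}; 4:siafleze {PREP}; 5:zau {PREP}; 6:shap {ADJ,DET}; 7:klaal {PREP}; 8:siafleze {PREP}.
Position 1: tagging it ADJ would leave rule 3 unsatisfiable, so it must be DET.
Position 6: tagging it ADJ would leave rule 3 unsatisfiable, so it must be DET.
The unique satisfying tagging is: DET PREP PREP PREP PREP DET PREP PREP.
Checking: rule 1 satisfied; rule 2 satisfied; rule 3 satisfied; rule 4 satisfied.

DET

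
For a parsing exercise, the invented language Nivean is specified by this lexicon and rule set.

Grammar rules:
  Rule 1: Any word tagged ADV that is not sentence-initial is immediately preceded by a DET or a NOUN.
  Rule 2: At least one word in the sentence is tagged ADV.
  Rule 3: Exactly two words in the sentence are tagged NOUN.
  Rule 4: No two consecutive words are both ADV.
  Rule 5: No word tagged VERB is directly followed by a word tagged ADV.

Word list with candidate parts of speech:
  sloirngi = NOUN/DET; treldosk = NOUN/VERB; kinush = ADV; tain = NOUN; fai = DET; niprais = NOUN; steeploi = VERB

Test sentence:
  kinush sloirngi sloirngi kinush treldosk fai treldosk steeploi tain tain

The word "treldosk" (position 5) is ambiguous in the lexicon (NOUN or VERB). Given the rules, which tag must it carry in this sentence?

VERB

Candidates per position — 1:kinush {ADV}; 2:sloirngi {NOUN,DET}; 3:sloirngi {NOUN,DET}; 4:kinush {ADV}; 5:treldosk {NOUN,VERB}; 6:fai {DET}; 7:treldosk {NOUN,VERB}; 8:steeploi {VERB}; 9:tain {NOUN}; 10:tain {NOUN}.
If word 2 were NOUN, no tagging could satisfy rule 3; so word 2 is DET.
If word 3 were NOUN, no tagging could satisfy rule 3; so word 3 is DET.
If word 5 were NOUN, no tagging could satisfy rule 3; so word 5 is VERB.
If word 7 were NOUN, no tagging could satisfy rule 3; so word 7 is VERB.
The only consistent sequence is: ADV DET DET ADV VERB DET VERB VERB NOUN NOUN.
Checking: rule 1 holds; rule 2 holds; rule 3 holds; rule 4 holds; rule 5 holds.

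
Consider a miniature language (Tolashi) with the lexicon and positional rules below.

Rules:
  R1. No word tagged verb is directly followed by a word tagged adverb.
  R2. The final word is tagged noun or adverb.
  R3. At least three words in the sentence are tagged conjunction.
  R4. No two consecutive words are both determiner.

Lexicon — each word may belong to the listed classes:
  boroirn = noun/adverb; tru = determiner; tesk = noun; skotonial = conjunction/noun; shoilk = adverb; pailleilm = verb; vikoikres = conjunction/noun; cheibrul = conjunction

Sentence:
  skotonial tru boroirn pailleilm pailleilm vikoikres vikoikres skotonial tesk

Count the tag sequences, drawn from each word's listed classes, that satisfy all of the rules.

Candidates per position — 1:skotonial {conjunction,noun}; 2:tru {determiner}; 3:boroirn {noun,adverb}; 4:pailleilm {verb}; 5:pailleilm {verb}; 6:vikoikres {conjunction,noun}; 7:vikoikres {conjunction,noun}; 8:skotonial {conjunction,noun}; 9:tesk {noun}.
There are 32 candidate sequences in total.
Checking each against the rules leaves 10 sequences.
Count = 10.

10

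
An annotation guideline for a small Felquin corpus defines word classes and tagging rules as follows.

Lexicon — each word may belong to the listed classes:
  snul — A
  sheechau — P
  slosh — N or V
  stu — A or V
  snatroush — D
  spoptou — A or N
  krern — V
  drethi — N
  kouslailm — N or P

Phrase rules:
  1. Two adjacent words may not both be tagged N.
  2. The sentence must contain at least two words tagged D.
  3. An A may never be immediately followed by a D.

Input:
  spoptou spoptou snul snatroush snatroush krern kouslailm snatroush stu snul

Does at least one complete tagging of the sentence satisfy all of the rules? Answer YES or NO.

Candidates per position — 1:spoptou {A,N}; 2:spoptou {A,N}; 3:snul {A}; 4:snatroush {D}; 5:snatroush {D}; 6:krern {V}; 7:kouslailm {N,P}; 8:snatroush {D}; 9:stu {A,V}; 10:snul {A}.
Rule 3 cannot be satisfied by any choice of tags from the lexicon.
So there is no consistent tagging.

NO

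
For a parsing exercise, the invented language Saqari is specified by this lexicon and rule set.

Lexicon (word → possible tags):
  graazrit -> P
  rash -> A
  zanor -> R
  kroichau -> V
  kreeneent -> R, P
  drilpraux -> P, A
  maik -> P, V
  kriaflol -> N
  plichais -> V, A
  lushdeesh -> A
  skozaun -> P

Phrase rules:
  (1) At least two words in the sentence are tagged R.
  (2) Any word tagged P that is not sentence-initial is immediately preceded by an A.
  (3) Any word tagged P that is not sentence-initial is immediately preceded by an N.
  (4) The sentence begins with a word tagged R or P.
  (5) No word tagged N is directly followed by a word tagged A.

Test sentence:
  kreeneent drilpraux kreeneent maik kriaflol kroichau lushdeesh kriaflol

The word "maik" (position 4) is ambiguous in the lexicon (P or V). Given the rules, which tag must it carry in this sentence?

V

Candidates per position — 1:kreeneent {R,P}; 2:drilpraux {P,A}; 3:kreeneent {R,P}; 4:maik {P,V}; 5:kriaflol {N}; 6:kroichau {V}; 7:lushdeesh {A}; 8:kriaflol {N}.
If word 1 were P, no tagging could satisfy rule 1; so word 1 is R.
If word 2 were P, no tagging could satisfy rule 2; so word 2 is A.
If word 3 were P, no tagging could satisfy rule 1; so word 3 is R.
If word 4 were P, no tagging could satisfy rule 2; so word 4 is V.
That leaves exactly one tagging: R A R V N V A N.
Checking: rule 1 satisfied; rule 2 satisfied; rule 3 satisfied; rule 4 satisfied; rule 5 satisfied.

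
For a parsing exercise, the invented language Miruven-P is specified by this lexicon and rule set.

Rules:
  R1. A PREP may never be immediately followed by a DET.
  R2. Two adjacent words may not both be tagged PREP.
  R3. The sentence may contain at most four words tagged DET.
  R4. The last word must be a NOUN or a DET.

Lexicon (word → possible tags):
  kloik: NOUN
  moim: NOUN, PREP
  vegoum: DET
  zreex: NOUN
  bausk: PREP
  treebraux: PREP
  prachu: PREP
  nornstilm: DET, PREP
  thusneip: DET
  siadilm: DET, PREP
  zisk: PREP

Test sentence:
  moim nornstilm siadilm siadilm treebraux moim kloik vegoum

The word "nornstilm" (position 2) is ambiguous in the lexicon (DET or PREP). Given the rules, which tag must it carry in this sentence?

Candidates per position — 1:moim {NOUN,PREP}; 2:nornstilm {DET,PREP}; 3:siadilm {DET,PREP}; 4:siadilm {DET,PREP}; 5:treebraux {PREP}; 6:moim {NOUN,PREP}; 7:kloik {NOUN}; 8:vegoum {DET}.
At position 4, choosing PREP makes rule 2 impossible to satisfy; hence DET.
At position 6, choosing PREP makes rule 2 impossible to satisfy; hence NOUN.
At position 1, choosing PREP makes rule 1 impossible to satisfy; hence NOUN.
At position 2, choosing PREP makes rule 1 impossible to satisfy; hence DET.
At position 3, choosing PREP makes rule 1 impossible to satisfy; hence DET.
That leaves exactly one tagging: NOUN DET DET DET PREP NOUN NOUN DET.
Checking: rule 1 ok; rule 2 ok; rule 3 ok; rule 4 ok.

DET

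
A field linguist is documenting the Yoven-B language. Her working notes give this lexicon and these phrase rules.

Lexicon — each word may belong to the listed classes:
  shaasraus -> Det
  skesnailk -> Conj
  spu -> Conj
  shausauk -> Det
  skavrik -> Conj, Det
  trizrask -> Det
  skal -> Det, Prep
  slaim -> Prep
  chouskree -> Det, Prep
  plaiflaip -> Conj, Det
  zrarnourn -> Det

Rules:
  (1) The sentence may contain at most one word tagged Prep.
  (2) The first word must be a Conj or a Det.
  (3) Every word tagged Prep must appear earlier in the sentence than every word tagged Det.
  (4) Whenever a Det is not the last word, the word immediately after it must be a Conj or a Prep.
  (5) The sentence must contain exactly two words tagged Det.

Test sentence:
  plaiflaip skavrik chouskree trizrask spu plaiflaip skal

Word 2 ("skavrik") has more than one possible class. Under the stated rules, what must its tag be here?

Candidates per position — 1:plaiflaip {Conj,Det}; 2:skavrik {Conj,Det}; 3:chouskree {Det,Prep}; 4:trizrask {Det}; 5:spu {Conj}; 6:plaiflaip {Conj,Det}; 7:skal {Det,Prep}.
At position 3, choosing Det makes rule 4 impossible to satisfy; hence Prep.
At position 7, choosing Prep makes rule 1 impossible to satisfy; hence Det.
At position 1, choosing Det makes rule 3 impossible to satisfy; hence Conj.
At position 2, choosing Det makes rule 3 impossible to satisfy; hence Conj.
At position 6, choosing Det makes rule 4 impossible to satisfy; hence Conj.
The unique satisfying tagging is: Conj Conj Prep Det Conj Conj Det.
Check: rule 1 ok; rule 2 ok; rule 3 ok; rule 4 ok; rule 5 ok.

Conj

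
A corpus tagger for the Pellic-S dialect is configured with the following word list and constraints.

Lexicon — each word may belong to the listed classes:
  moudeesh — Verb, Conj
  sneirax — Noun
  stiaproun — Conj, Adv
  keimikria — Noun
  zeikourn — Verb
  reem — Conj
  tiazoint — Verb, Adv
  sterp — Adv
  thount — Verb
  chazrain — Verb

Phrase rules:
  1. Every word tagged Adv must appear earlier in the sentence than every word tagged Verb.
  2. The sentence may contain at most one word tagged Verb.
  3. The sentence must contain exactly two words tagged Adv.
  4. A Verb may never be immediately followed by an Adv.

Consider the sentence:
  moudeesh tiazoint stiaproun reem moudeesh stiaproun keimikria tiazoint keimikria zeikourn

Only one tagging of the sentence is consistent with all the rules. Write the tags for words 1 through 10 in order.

Conj Adv Conj Conj Conj Conj Noun Adv Noun Verb

Candidates per position — 1:moudeesh {Verb,Conj}; 2:tiazoint {Verb,Adv}; 3:stiaproun {Conj,Adv}; 4:reem {Conj}; 5:moudeesh {Verb,Conj}; 6:stiaproun {Conj,Adv}; 7:keimikria {Noun}; 8:tiazoint {Verb,Adv}; 9:keimikria {Noun}; 10:zeikourn {Verb}.
Position 1: Verb is ruled out by rule 2; that leaves Conj.
Position 2: Verb is ruled out by rule 2; that leaves Adv.
Position 5: Verb is ruled out by rule 2; that leaves Conj.
Position 8: Verb is ruled out by rule 2; that leaves Adv.
Position 3: Adv is ruled out by rule 3; that leaves Conj.
Position 6: Adv is ruled out by rule 3; that leaves Conj.
The only consistent sequence is: Conj Adv Conj Conj Conj Conj Noun Adv Noun Verb.
Checking: rule 1 ✓; rule 2 ✓; rule 3 ✓; rule 4 ✓.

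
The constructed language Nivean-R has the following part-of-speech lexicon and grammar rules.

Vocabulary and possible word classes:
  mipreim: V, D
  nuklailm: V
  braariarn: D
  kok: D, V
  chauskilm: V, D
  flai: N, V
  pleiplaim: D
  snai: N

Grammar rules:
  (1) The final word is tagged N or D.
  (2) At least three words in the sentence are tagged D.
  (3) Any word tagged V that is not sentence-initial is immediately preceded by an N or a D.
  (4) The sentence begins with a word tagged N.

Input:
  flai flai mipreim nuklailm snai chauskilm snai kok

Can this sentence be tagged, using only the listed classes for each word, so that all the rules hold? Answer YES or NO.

YES

Candidates per position — 1:flai {N,V}; 2:flai {N,V}; 3:mipreim {V,D}; 4:nuklailm {V}; 5:snai {N}; 6:chauskilm {V,D}; 7:snai {N}; 8:kok {D,V}.
One satisfying assignment: N N D V N D N D.
Verifying each rule — rule 1 ok; rule 2 ok; rule 3 ok; rule 4 ok.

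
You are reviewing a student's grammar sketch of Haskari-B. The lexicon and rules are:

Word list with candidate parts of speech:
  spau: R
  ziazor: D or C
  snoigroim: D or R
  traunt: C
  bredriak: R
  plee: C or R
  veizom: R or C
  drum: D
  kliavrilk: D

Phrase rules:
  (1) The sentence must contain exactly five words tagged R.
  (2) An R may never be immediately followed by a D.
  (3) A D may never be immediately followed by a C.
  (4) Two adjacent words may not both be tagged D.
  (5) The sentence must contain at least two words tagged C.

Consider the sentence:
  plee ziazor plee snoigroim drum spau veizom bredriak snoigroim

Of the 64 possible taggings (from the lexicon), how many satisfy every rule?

0

Candidates per position — 1:plee {C,R}; 2:ziazor {D,C}; 3:plee {C,R}; 4:snoigroim {D,R}; 5:drum {D}; 6:spau {R}; 7:veizom {R,C}; 8:bredriak {R}; 9:snoigroim {D,R}.
There are 64 candidate sequences in total.
Every candidate sequence violates at least one rule; no consistent tagging exists.
Count = 0.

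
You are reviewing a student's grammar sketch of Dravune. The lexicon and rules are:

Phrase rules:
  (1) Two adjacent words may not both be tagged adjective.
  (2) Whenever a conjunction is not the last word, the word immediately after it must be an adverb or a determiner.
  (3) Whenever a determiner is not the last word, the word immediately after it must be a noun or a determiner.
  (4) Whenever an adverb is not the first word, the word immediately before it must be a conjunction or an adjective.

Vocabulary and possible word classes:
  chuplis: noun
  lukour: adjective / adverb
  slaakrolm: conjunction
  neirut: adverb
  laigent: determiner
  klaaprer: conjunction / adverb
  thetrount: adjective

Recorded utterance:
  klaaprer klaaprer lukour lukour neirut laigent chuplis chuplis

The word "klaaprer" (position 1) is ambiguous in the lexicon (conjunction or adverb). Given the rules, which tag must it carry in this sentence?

adverb

Candidates per position — 1:klaaprer {conjunction,adverb}; 2:klaaprer {conjunction,adverb}; 3:lukour {adjective,adverb}; 4:lukour {adjective,adverb}; 5:neirut {adverb}; 6:laigent {determiner}; 7:chuplis {noun}; 8:chuplis {noun}.
Position 4: adverb is ruled out by rule 4; that leaves adjective.
Position 3: adjective is ruled out by rule 1; that leaves adverb.
Position 2: adverb is ruled out by rule 4; that leaves conjunction.
Position 1: conjunction is ruled out by rule 2; that leaves adverb.
So the tagging must be: adverb conjunction adverb adjective adverb determiner noun noun.
Check: rule 1 ok; rule 2 ok; rule 3 ok; rule 4 ok.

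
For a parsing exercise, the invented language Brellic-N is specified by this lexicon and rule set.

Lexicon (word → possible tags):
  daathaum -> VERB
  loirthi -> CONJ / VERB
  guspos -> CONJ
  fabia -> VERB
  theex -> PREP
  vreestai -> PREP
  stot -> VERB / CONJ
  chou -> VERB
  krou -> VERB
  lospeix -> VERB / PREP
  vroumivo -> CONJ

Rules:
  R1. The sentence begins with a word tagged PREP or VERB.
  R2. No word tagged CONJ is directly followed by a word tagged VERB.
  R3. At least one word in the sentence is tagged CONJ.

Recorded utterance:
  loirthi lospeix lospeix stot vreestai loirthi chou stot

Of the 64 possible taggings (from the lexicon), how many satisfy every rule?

Candidates per position — 1:loirthi {CONJ,VERB}; 2:lospeix {VERB,PREP}; 3:lospeix {VERB,PREP}; 4:stot {VERB,CONJ}; 5:vreestai {PREP}; 6:loirthi {CONJ,VERB}; 7:chou {VERB}; 8:stot {VERB,CONJ}.
There are 64 candidate sequences in total.
Checking each against the rules leaves 12 sequences.
Count = 12.

12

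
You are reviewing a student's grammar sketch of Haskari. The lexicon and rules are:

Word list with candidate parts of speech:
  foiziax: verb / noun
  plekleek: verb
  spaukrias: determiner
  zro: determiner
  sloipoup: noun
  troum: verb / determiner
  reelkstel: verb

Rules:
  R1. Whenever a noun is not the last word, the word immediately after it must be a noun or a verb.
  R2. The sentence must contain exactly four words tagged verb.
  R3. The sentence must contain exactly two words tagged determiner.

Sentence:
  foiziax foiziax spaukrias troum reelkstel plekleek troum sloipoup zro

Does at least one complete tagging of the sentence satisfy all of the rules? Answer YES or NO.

Candidates per position — 1:foiziax {verb,noun}; 2:foiziax {verb,noun}; 3:spaukrias {determiner}; 4:troum {verb,determiner}; 5:reelkstel {verb}; 6:plekleek {verb}; 7:troum {verb,determiner}; 8:sloipoup {noun}; 9:zro {determiner}.
Rule 1 cannot be satisfied by any choice of tags from the lexicon.
So there is no consistent tagging.

NO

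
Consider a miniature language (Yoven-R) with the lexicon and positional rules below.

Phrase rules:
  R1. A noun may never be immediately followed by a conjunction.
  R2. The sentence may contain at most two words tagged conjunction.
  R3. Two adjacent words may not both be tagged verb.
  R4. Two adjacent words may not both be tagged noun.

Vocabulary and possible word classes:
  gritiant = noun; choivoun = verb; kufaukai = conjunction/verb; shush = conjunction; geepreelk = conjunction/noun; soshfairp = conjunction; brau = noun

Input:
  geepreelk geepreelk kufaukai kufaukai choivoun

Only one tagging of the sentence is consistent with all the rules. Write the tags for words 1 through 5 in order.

Candidates per position — 1:geepreelk {conjunction,noun}; 2:geepreelk {conjunction,noun}; 3:kufaukai {conjunction,verb}; 4:kufaukai {conjunction,verb}; 5:choivoun {verb}.
If word 4 were verb, no tagging could satisfy rule 3; so word 4 is conjunction.
The remaining ambiguous positions (1, 2, 3) are resolved jointly — only one combination satisfies every rule.
The unique satisfying tagging is: conjunction noun verb conjunction verb.
Verifying each rule — rule 1 ok; rule 2 ok; rule 3 ok; rule 4 ok.

conjunction noun verb conjunction verb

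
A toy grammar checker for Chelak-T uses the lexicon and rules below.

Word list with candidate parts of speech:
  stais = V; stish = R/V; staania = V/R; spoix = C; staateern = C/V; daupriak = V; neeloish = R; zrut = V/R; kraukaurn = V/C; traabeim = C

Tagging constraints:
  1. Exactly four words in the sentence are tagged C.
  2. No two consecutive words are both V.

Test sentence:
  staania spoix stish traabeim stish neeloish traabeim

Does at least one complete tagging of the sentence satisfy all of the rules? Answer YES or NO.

NO

Candidates per position — 1:staania {V,R}; 2:spoix {C}; 3:stish {R,V}; 4:traabeim {C}; 5:stish {R,V}; 6:neeloish {R}; 7:traabeim {C}.
Rule 1 cannot be satisfied by any choice of tags from the lexicon.
So there is no consistent tagging.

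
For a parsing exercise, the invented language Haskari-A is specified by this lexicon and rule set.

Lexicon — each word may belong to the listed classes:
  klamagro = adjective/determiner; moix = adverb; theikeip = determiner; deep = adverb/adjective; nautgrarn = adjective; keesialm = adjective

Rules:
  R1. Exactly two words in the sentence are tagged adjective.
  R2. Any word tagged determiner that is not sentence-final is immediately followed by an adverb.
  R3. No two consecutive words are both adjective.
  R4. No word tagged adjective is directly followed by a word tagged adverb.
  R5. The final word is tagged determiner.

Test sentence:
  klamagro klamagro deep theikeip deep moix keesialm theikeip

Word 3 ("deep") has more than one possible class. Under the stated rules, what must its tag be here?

Candidates per position — 1:klamagro {adjective,determiner}; 2:klamagro {adjective,determiner}; 3:deep {adverb,adjective}; 4:theikeip {determiner}; 5:deep {adverb,adjective}; 6:moix {adverb}; 7:keesialm {adjective}; 8:theikeip {determiner}.
Position 1: tagging it determiner would leave rule 2 unsatisfiable, so it must be adjective.
Position 2: tagging it adjective would leave rule 1 unsatisfiable, so it must be determiner.
Position 3: tagging it adjective would leave rule 1 unsatisfiable, so it must be adverb.
Position 5: tagging it adjective would leave rule 1 unsatisfiable, so it must be adverb.
The unique satisfying tagging is: adjective determiner adverb determiner adverb adverb adjective determiner.
Checking: rule 1 ok; rule 2 ok; rule 3 ok; rule 4 ok; rule 5 ok.

adverb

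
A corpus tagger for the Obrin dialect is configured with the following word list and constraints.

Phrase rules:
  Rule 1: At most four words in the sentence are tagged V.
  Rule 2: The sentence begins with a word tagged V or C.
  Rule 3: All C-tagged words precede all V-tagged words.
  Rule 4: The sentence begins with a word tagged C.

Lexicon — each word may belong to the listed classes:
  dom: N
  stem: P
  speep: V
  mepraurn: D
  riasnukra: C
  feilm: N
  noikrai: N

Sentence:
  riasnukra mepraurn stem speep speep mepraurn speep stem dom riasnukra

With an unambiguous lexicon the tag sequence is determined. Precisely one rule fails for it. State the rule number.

Fixed tagging: C D P V V D V P N C.
Applying the rules: R1 pass, R2 pass, R3 fail, R4 pass.
Only rule 3 fails.

3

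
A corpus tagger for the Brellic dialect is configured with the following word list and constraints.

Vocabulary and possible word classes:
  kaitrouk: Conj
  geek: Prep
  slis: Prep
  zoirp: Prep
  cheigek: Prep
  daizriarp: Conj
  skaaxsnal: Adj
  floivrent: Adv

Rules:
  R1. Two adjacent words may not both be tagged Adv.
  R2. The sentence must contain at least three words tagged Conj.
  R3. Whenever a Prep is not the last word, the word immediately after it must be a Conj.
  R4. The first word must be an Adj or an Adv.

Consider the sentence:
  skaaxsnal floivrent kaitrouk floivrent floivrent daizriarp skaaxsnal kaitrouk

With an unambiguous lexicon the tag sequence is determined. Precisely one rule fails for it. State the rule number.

Fixed tagging: Adj Adv Conj Adv Adv Conj Adj Conj.
Checking each rule: R1 fails, R2 ok, R3 ok, R4 ok.
Only rule 1 fails.

1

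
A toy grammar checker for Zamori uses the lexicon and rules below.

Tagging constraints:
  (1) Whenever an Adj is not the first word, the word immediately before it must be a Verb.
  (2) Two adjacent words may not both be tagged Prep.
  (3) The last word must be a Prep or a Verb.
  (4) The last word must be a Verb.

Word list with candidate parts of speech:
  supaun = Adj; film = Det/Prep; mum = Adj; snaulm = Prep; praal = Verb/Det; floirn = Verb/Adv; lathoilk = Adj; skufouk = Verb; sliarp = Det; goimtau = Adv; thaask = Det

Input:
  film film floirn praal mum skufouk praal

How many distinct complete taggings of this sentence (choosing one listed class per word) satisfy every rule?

6

Candidates per position — 1:film {Det,Prep}; 2:film {Det,Prep}; 3:floirn {Verb,Adv}; 4:praal {Verb,Det}; 5:mum {Adj}; 6:skufouk {Verb}; 7:praal {Verb,Det}.
There are 32 candidate sequences in total.
Checking each against the rules leaves 6 sequences.
Count = 6.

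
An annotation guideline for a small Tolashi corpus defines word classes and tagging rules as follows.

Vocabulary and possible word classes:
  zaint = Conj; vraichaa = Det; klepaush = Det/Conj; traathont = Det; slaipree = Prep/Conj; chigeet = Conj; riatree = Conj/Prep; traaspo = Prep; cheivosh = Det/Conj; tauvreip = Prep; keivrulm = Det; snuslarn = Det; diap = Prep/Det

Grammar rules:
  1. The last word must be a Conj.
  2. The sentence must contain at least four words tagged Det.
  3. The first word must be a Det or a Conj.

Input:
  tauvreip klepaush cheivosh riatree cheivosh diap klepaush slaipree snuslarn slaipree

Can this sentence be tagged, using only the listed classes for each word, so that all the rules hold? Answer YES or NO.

Candidates per position — 1:tauvreip {Prep}; 2:klepaush {Det,Conj}; 3:cheivosh {Det,Conj}; 4:riatree {Conj,Prep}; 5:cheivosh {Det,Conj}; 6:diap {Prep,Det}; 7:klepaush {Det,Conj}; 8:slaipree {Prep,Conj}; 9:snuslarn {Det}; 10:slaipree {Prep,Conj}.
Rule 3 cannot be satisfied by any choice of tags from the lexicon.
So there is no consistent tagging.

NO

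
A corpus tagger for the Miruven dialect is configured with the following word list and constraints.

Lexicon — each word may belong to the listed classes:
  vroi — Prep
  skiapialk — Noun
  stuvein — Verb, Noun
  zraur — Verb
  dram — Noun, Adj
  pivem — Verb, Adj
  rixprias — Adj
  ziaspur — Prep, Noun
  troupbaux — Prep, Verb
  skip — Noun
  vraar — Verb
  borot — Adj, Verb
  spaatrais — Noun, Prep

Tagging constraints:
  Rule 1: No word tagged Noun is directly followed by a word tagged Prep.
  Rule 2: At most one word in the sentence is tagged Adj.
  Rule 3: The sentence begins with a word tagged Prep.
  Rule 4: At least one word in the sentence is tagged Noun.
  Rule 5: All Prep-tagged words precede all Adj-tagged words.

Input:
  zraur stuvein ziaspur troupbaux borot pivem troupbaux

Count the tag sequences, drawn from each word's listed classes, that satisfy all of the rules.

0

Candidates per position — 1:zraur {Verb}; 2:stuvein {Verb,Noun}; 3:ziaspur {Prep,Noun}; 4:troupbaux {Prep,Verb}; 5:borot {Adj,Verb}; 6:pivem {Verb,Adj}; 7:troupbaux {Prep,Verb}.
There are 64 candidate sequences in total.
Rule 3 cannot be satisfied by any choice of tags from the lexicon.
So there is no consistent tagging.
Count = 0.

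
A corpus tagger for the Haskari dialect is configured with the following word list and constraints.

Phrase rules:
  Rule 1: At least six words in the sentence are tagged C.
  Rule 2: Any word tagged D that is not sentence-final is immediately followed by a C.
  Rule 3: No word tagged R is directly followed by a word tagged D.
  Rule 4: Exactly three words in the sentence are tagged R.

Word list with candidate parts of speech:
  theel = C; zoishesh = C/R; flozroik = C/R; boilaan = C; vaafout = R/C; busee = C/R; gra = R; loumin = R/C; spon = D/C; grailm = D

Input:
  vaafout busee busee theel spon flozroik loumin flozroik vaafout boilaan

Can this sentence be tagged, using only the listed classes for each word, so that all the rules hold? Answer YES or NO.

YES

Candidates per position — 1:vaafout {R,C}; 2:busee {C,R}; 3:busee {C,R}; 4:theel {C}; 5:spon {D,C}; 6:flozroik {C,R}; 7:loumin {R,C}; 8:flozroik {C,R}; 9:vaafout {R,C}; 10:boilaan {C}.
One satisfying assignment: C R C C D C R R C C.
Rule-by-rule: rule 1 holds; rule 2 holds; rule 3 holds; rule 4 holds.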